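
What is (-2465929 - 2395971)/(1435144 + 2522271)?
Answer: -972380/791483 ≈ -1.2286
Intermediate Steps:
(-2465929 - 2395971)/(1435144 + 2522271) = -4861900/3957415 = -4861900*1/3957415 = -972380/791483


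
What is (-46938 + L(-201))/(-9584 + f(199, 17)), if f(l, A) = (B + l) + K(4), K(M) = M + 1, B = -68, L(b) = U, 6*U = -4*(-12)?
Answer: 23465/4724 ≈ 4.9672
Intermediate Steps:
U = 8 (U = (-4*(-12))/6 = (⅙)*48 = 8)
L(b) = 8
K(M) = 1 + M
f(l, A) = -63 + l (f(l, A) = (-68 + l) + (1 + 4) = (-68 + l) + 5 = -63 + l)
(-46938 + L(-201))/(-9584 + f(199, 17)) = (-46938 + 8)/(-9584 + (-63 + 199)) = -46930/(-9584 + 136) = -46930/(-9448) = -46930*(-1/9448) = 23465/4724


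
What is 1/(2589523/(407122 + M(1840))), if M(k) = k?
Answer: 408962/2589523 ≈ 0.15793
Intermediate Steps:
1/(2589523/(407122 + M(1840))) = 1/(2589523/(407122 + 1840)) = 1/(2589523/408962) = 408962/2589523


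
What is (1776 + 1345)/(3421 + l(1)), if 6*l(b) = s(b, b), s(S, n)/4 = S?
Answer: 9363/10265 ≈ 0.91213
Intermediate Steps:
s(S, n) = 4*S
l(b) = 2*b/3 (l(b) = (4*b)/6 = 2*b/3)
(1776 + 1345)/(3421 + l(1)) = (1776 + 1345)/(3421 + (⅔)*1) = 3121/(3421 + ⅔) = 3121/(10265/3) = 3121*(3/10265) = 9363/10265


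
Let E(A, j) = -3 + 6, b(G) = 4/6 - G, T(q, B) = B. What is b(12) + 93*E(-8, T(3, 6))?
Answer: 803/3 ≈ 267.67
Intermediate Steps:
b(G) = 2/3 - G (b(G) = 4*(1/6) - G = 2/3 - G)
E(A, j) = 3
b(12) + 93*E(-8, T(3, 6)) = (2/3 - 1*12) + 93*3 = (2/3 - 12) + 279 = -34/3 + 279 = 803/3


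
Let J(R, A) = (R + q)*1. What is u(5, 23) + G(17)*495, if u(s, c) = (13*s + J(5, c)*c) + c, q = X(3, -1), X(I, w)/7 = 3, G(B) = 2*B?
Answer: 17516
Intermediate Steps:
X(I, w) = 21 (X(I, w) = 7*3 = 21)
q = 21
J(R, A) = 21 + R (J(R, A) = (R + 21)*1 = (21 + R)*1 = 21 + R)
u(s, c) = 13*s + 27*c (u(s, c) = (13*s + (21 + 5)*c) + c = (13*s + 26*c) + c = 13*s + 27*c)
u(5, 23) + G(17)*495 = (13*5 + 27*23) + (2*17)*495 = (65 + 621) + 34*495 = 686 + 16830 = 17516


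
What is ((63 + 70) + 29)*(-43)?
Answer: -6966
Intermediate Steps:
((63 + 70) + 29)*(-43) = (133 + 29)*(-43) = 162*(-43) = -6966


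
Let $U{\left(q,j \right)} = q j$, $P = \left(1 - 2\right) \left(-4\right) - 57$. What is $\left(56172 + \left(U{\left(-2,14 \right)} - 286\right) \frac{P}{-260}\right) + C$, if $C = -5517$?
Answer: $\frac{6576829}{130} \approx 50591.0$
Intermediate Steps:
$P = -53$ ($P = \left(-1\right) \left(-4\right) - 57 = 4 - 57 = -53$)
$U{\left(q,j \right)} = j q$
$\left(56172 + \left(U{\left(-2,14 \right)} - 286\right) \frac{P}{-260}\right) + C = \left(56172 + \left(14 \left(-2\right) - 286\right) \left(- \frac{53}{-260}\right)\right) - 5517 = \left(56172 + \left(-28 - 286\right) \left(\left(-53\right) \left(- \frac{1}{260}\right)\right)\right) - 5517 = \left(56172 - \frac{8321}{130}\right) - 5517 = \frac{7294039}{130} - 5517 = \frac{6576829}{130}$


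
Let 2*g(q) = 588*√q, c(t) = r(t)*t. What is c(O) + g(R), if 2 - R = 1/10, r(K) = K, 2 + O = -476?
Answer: 228484 + 147*√190/5 ≈ 2.2889e+5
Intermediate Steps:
O = -478 (O = -2 - 476 = -478)
c(t) = t² (c(t) = t*t = t²)
R = 19/10 (R = 2 - 1/10 = 2 - 1*⅒ = 2 - ⅒ = 19/10 ≈ 1.9000)
g(q) = 294*√q (g(q) = (588*√q)/2 = 294*√q)
c(O) + g(R) = (-478)² + 294*√(19/10) = 228484 + 294*(√190/10) = 228484 + 147*√190/5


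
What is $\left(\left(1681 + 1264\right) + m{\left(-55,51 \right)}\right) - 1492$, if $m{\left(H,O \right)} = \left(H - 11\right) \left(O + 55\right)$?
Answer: $-5543$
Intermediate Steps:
$m{\left(H,O \right)} = \left(-11 + H\right) \left(55 + O\right)$
$\left(\left(1681 + 1264\right) + m{\left(-55,51 \right)}\right) - 1492 = \left(\left(1681 + 1264\right) - 6996\right) - 1492 = \left(2945 - 6996\right) - 1492 = -4051 - 1492 = -5543$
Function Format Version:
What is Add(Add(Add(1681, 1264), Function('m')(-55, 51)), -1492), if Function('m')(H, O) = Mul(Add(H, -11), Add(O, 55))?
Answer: -5543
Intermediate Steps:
Function('m')(H, O) = Mul(Add(-11, H), Add(55, O))
Add(Add(Add(1681, 1264), Function('m')(-55, 51)), -1492) = Add(Add(Add(1681, 1264), Add(-605, Mul(-11, 51), Mul(55, -55), Mul(-55, 51))), -1492) = Add(Add(2945, Add(-605, -561, -3025, -2805)), -1492) = Add(Add(2945, -6996), -1492) = Add(-4051, -1492) = -5543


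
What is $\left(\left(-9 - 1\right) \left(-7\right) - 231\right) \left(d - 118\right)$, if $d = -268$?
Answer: $62146$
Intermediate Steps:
$\left(\left(-9 - 1\right) \left(-7\right) - 231\right) \left(d - 118\right) = \left(\left(-9 - 1\right) \left(-7\right) - 231\right) \left(-268 - 118\right) = \left(\left(-10\right) \left(-7\right) - 231\right) \left(-386\right) = \left(70 - 231\right) \left(-386\right) = \left(-161\right) \left(-386\right) = 62146$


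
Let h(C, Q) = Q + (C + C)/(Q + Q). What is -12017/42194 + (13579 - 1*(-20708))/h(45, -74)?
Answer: -107122566029/232953074 ≈ -459.85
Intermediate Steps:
h(C, Q) = Q + C/Q (h(C, Q) = Q + (2*C)/((2*Q)) = Q + (2*C)*(1/(2*Q)) = Q + C/Q)
-12017/42194 + (13579 - 1*(-20708))/h(45, -74) = -12017/42194 + (13579 - 1*(-20708))/(-74 + 45/(-74)) = -12017*1/42194 + (13579 + 20708)/(-74 + 45*(-1/74)) = -12017/42194 + 34287/(-74 - 45/74) = -12017/42194 + 34287/(-5521/74) = -12017/42194 + 34287*(-74/5521) = -12017/42194 - 2537238/5521 = -107122566029/232953074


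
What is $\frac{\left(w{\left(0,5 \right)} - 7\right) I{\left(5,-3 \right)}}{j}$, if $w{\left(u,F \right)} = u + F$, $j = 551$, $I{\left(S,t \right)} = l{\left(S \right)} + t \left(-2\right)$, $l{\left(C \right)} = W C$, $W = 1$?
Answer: $- \frac{22}{551} \approx -0.039927$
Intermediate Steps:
$l{\left(C \right)} = C$ ($l{\left(C \right)} = 1 C = C$)
$I{\left(S,t \right)} = S - 2 t$ ($I{\left(S,t \right)} = S + t \left(-2\right) = S - 2 t$)
$w{\left(u,F \right)} = F + u$
$\frac{\left(w{\left(0,5 \right)} - 7\right) I{\left(5,-3 \right)}}{j} = \frac{\left(\left(5 + 0\right) - 7\right) \left(5 - -6\right)}{551} = \left(5 - 7\right) \left(5 + 6\right) \frac{1}{551} = \left(-2\right) 11 \cdot \frac{1}{551} = \left(-22\right) \frac{1}{551} = - \frac{22}{551}$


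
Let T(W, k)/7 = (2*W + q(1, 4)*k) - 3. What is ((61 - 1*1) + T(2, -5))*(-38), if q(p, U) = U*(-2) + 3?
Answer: -9196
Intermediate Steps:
q(p, U) = 3 - 2*U (q(p, U) = -2*U + 3 = 3 - 2*U)
T(W, k) = -21 - 35*k + 14*W (T(W, k) = 7*((2*W + (3 - 2*4)*k) - 3) = 7*((2*W + (3 - 8)*k) - 3) = 7*((2*W - 5*k) - 3) = 7*((-5*k + 2*W) - 3) = 7*(-3 - 5*k + 2*W) = -21 - 35*k + 14*W)
((61 - 1*1) + T(2, -5))*(-38) = ((61 - 1*1) + (-21 - 35*(-5) + 14*2))*(-38) = ((61 - 1) + (-21 + 175 + 28))*(-38) = (60 + 182)*(-38) = 242*(-38) = -9196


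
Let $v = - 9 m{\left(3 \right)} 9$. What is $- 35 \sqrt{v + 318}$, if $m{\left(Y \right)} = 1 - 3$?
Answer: $- 140 \sqrt{30} \approx -766.81$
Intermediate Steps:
$m{\left(Y \right)} = -2$ ($m{\left(Y \right)} = 1 - 3 = -2$)
$v = 162$ ($v = \left(-9\right) \left(-2\right) 9 = 18 \cdot 9 = 162$)
$- 35 \sqrt{v + 318} = - 35 \sqrt{162 + 318} = - 35 \sqrt{480} = - 35 \cdot 4 \sqrt{30} = - 140 \sqrt{30}$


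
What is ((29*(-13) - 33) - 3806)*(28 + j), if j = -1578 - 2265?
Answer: 16084040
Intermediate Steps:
j = -3843
((29*(-13) - 33) - 3806)*(28 + j) = ((29*(-13) - 33) - 3806)*(28 - 3843) = ((-377 - 33) - 3806)*(-3815) = (-410 - 3806)*(-3815) = -4216*(-3815) = 16084040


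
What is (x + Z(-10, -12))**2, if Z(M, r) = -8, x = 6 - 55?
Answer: 3249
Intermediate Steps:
x = -49
(x + Z(-10, -12))**2 = (-49 - 8)**2 = (-57)**2 = 3249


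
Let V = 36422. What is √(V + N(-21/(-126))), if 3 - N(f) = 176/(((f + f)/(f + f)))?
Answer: √36249 ≈ 190.39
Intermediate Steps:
N(f) = -173 (N(f) = 3 - 176/((f + f)/(f + f)) = 3 - 176/((2*f)/((2*f))) = 3 - 176/((2*f)*(1/(2*f))) = 3 - 176/1 = 3 - 176 = -173)
√(V + N(-21/(-126))) = √(36422 - 173) = √36249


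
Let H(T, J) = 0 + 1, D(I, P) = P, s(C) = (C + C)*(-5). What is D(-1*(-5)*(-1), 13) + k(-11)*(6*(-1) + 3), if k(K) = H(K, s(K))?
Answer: 10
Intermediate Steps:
s(C) = -10*C (s(C) = (2*C)*(-5) = -10*C)
H(T, J) = 1
k(K) = 1
D(-1*(-5)*(-1), 13) + k(-11)*(6*(-1) + 3) = 13 + 1*(6*(-1) + 3) = 13 + 1*(-6 + 3) = 13 + 1*(-3) = 13 - 3 = 10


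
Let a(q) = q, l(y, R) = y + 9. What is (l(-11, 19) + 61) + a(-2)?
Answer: 57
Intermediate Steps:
l(y, R) = 9 + y
(l(-11, 19) + 61) + a(-2) = ((9 - 11) + 61) - 2 = (-2 + 61) - 2 = 59 - 2 = 57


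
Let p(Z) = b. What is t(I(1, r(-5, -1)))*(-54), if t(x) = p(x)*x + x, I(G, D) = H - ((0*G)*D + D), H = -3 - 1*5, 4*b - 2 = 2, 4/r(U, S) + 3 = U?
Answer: 810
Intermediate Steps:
r(U, S) = 4/(-3 + U)
b = 1 (b = ½ + (¼)*2 = ½ + ½ = 1)
H = -8 (H = -3 - 5 = -8)
p(Z) = 1
I(G, D) = -8 - D (I(G, D) = -8 - ((0*G)*D + D) = -8 - (0*D + D) = -8 - (0 + D) = -8 - D)
t(x) = 2*x (t(x) = 1*x + x = x + x = 2*x)
t(I(1, r(-5, -1)))*(-54) = (2*(-8 - 4/(-3 - 5)))*(-54) = (2*(-8 - 4/(-8)))*(-54) = (2*(-8 - 4*(-1)/8))*(-54) = (2*(-8 - 1*(-½)))*(-54) = (2*(-8 + ½))*(-54) = (2*(-15/2))*(-54) = -15*(-54) = 810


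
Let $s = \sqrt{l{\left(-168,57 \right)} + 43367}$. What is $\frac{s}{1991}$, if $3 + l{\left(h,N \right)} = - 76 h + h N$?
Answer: $\frac{2 \sqrt{11639}}{1991} \approx 0.10837$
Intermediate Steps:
$l{\left(h,N \right)} = -3 - 76 h + N h$ ($l{\left(h,N \right)} = -3 + \left(- 76 h + h N\right) = -3 + \left(- 76 h + N h\right) = -3 - 76 h + N h$)
$s = 2 \sqrt{11639}$ ($s = \sqrt{\left(-3 - -12768 + 57 \left(-168\right)\right) + 43367} = \sqrt{\left(-3 + 12768 - 9576\right) + 43367} = \sqrt{3189 + 43367} = \sqrt{46556} = 2 \sqrt{11639} \approx 215.77$)
$\frac{s}{1991} = \frac{2 \sqrt{11639}}{1991}$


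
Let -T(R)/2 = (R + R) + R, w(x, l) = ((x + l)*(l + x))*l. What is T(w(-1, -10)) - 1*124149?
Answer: -116889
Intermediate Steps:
w(x, l) = l*(l + x)² (w(x, l) = ((l + x)*(l + x))*l = (l + x)²*l = l*(l + x)²)
T(R) = -6*R (T(R) = -2*((R + R) + R) = -2*(2*R + R) = -6*R)
T(w(-1, -10)) - 1*124149 = -(-60)*(-10 - 1)² - 1*124149 = -(-60)*(-11)² - 124149 = -(-60)*121 - 124149 = -6*(-1210) - 124149 = 7260 - 124149 = -116889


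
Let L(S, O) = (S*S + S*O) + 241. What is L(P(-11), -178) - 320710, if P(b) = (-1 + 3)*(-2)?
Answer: -319741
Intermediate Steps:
P(b) = -4 (P(b) = 2*(-2) = -4)
L(S, O) = 241 + S² + O*S (L(S, O) = (S² + O*S) + 241 = 241 + S² + O*S)
L(P(-11), -178) - 320710 = (241 + (-4)² - 178*(-4)) - 320710 = (241 + 16 + 712) - 320710 = 969 - 320710 = -319741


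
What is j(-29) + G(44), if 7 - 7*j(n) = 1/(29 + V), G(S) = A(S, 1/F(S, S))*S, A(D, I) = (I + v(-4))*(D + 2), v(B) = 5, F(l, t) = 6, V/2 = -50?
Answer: 15593378/1491 ≈ 10458.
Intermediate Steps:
V = -100 (V = 2*(-50) = -100)
A(D, I) = (2 + D)*(5 + I) (A(D, I) = (I + 5)*(D + 2) = (5 + I)*(2 + D) = (2 + D)*(5 + I))
G(S) = S*(31/3 + 31*S/6) (G(S) = (10 + 2/6 + 5*S + S/6)*S = (10 + 2*(⅙) + 5*S + S*(⅙))*S = (10 + ⅓ + 5*S + S/6)*S = (31/3 + 31*S/6)*S = S*(31/3 + 31*S/6))
j(n) = 498/497 (j(n) = 1 - 1/(7*(29 - 100)) = 1 - ⅐/(-71) = 1 - ⅐*(-1/71) = 1 + 1/497 = 498/497)
j(-29) + G(44) = 498/497 + (31/6)*44*(2 + 44) = 498/497 + (31/6)*44*46 = 498/497 + 31372/3 = 15593378/1491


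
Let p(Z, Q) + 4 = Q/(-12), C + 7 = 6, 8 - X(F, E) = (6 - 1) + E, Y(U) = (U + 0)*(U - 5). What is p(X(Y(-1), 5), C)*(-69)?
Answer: 1081/4 ≈ 270.25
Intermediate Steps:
Y(U) = U*(-5 + U)
X(F, E) = 3 - E (X(F, E) = 8 - ((6 - 1) + E) = 8 - (5 + E) = 8 + (-5 - E) = 3 - E)
C = -1 (C = -7 + 6 = -1)
p(Z, Q) = -4 - Q/12 (p(Z, Q) = -4 + Q/(-12) = -4 + Q*(-1/12) = -4 - Q/12)
p(X(Y(-1), 5), C)*(-69) = (-4 - 1/12*(-1))*(-69) = (-4 + 1/12)*(-69) = -47/12*(-69) = 1081/4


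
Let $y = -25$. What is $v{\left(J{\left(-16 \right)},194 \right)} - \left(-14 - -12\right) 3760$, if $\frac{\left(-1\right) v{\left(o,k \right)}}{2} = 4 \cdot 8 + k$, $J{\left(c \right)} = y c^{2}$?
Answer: $7068$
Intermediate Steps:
$J{\left(c \right)} = - 25 c^{2}$
$v{\left(o,k \right)} = -64 - 2 k$ ($v{\left(o,k \right)} = - 2 \left(4 \cdot 8 + k\right) = - 2 \left(32 + k\right) = -64 - 2 k$)
$v{\left(J{\left(-16 \right)},194 \right)} - \left(-14 - -12\right) 3760 = \left(-64 - 388\right) - \left(-14 - -12\right) 3760 = \left(-64 - 388\right) - \left(-14 + 12\right) 3760 = -452 - \left(-2\right) 3760 = -452 - -7520 = -452 + 7520 = 7068$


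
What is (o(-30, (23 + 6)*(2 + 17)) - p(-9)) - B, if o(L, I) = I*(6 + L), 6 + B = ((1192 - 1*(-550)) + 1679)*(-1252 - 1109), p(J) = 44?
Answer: 8063719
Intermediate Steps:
B = -8076987 (B = -6 + ((1192 - 1*(-550)) + 1679)*(-1252 - 1109) = -6 + ((1192 + 550) + 1679)*(-2361) = -6 + (1742 + 1679)*(-2361) = -6 + 3421*(-2361) = -6 - 8076981 = -8076987)
(o(-30, (23 + 6)*(2 + 17)) - p(-9)) - B = (((23 + 6)*(2 + 17))*(6 - 30) - 1*44) - 1*(-8076987) = ((29*19)*(-24) - 44) + 8076987 = (551*(-24) - 44) + 8076987 = (-13224 - 44) + 8076987 = -13268 + 8076987 = 8063719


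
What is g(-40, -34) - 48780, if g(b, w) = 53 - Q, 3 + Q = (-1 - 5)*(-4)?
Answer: -48748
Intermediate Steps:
Q = 21 (Q = -3 + (-1 - 5)*(-4) = -3 - 6*(-4) = -3 + 24 = 21)
g(b, w) = 32 (g(b, w) = 53 - 1*21 = 53 - 21 = 32)
g(-40, -34) - 48780 = 32 - 48780 = -48748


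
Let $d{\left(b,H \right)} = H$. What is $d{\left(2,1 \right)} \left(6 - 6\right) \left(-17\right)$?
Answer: $0$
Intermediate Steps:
$d{\left(2,1 \right)} \left(6 - 6\right) \left(-17\right) = 1 \left(6 - 6\right) \left(-17\right) = 1 \cdot 0 \left(-17\right) = 0 \left(-17\right) = 0$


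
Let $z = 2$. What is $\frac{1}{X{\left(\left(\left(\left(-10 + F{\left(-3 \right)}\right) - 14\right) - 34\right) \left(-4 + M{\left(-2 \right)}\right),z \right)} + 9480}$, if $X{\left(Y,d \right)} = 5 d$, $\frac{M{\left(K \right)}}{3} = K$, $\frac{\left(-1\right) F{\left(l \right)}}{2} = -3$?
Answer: $\frac{1}{9490} \approx 0.00010537$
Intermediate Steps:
$F{\left(l \right)} = 6$ ($F{\left(l \right)} = \left(-2\right) \left(-3\right) = 6$)
$M{\left(K \right)} = 3 K$
$\frac{1}{X{\left(\left(\left(\left(-10 + F{\left(-3 \right)}\right) - 14\right) - 34\right) \left(-4 + M{\left(-2 \right)}\right),z \right)} + 9480} = \frac{1}{5 \cdot 2 + 9480} = \frac{1}{10 + 9480} = \frac{1}{9490}$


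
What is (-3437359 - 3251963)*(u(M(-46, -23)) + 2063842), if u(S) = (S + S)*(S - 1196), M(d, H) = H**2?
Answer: -9085142810232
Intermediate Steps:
u(S) = 2*S*(-1196 + S) (u(S) = (2*S)*(-1196 + S) = 2*S*(-1196 + S))
(-3437359 - 3251963)*(u(M(-46, -23)) + 2063842) = (-3437359 - 3251963)*(2*(-23)**2*(-1196 + (-23)**2) + 2063842) = -6689322*(2*529*(-1196 + 529) + 2063842) = -6689322*(2*529*(-667) + 2063842) = -6689322*(-705686 + 2063842) = -6689322*1358156 = -9085142810232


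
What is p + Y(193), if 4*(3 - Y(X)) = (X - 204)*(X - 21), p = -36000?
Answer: -35524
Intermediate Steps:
Y(X) = 3 - (-204 + X)*(-21 + X)/4 (Y(X) = 3 - (X - 204)*(X - 21)/4 = 3 - (-204 + X)*(-21 + X)/4)
p + Y(193) = -36000 + (-1068 - ¼*193² + (225/4)*193) = -36000 + (-1068 - ¼*37249 + 43425/4) = -36000 + (-1068 - 37249/4 + 43425/4) = -36000 + 476 = -35524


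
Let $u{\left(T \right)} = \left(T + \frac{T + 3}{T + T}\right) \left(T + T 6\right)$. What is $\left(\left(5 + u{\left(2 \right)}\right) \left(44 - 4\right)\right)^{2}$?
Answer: $4080400$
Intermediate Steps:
$u{\left(T \right)} = 7 T \left(T + \frac{3 + T}{2 T}\right)$ ($u{\left(T \right)} = \left(T + \frac{3 + T}{2 T}\right) \left(T + 6 T\right) = \left(T + \left(3 + T\right) \frac{1}{2 T}\right) 7 T = \left(T + \frac{3 + T}{2 T}\right) 7 T = 7 T \left(T + \frac{3 + T}{2 T}\right)$)
$\left(\left(5 + u{\left(2 \right)}\right) \left(44 - 4\right)\right)^{2} = \left(\left(5 + \left(\frac{21}{2} + 7 \cdot 2^{2} + \frac{7}{2} \cdot 2\right)\right) \left(44 - 4\right)\right)^{2} = \left(\left(5 + \left(\frac{21}{2} + 7 \cdot 4 + 7\right)\right) 40\right)^{2} = \left(\left(5 + \left(\frac{21}{2} + 28 + 7\right)\right) 40\right)^{2} = \left(\left(5 + \frac{91}{2}\right) 40\right)^{2} = \left(\frac{101}{2} \cdot 40\right)^{2} = 2020^{2} = 4080400$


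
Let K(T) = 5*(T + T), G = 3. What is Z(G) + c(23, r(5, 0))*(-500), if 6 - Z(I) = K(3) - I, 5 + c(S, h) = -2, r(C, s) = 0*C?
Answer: 3479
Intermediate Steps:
r(C, s) = 0
c(S, h) = -7 (c(S, h) = -5 - 2 = -7)
K(T) = 10*T (K(T) = 5*(2*T) = 10*T)
Z(I) = -24 + I (Z(I) = 6 - (10*3 - I) = 6 - (30 - I) = 6 + (-30 + I) = -24 + I)
Z(G) + c(23, r(5, 0))*(-500) = (-24 + 3) - 7*(-500) = -21 + 3500 = 3479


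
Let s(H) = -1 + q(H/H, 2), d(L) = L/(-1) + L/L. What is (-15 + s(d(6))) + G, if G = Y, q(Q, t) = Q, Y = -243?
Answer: -258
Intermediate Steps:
d(L) = 1 - L (d(L) = L*(-1) + 1 = -L + 1 = 1 - L)
G = -243
s(H) = 0 (s(H) = -1 + H/H = -1 + 1 = 0)
(-15 + s(d(6))) + G = (-15 + 0) - 243 = -15 - 243 = -258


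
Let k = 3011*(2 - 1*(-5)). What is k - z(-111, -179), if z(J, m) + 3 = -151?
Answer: 21231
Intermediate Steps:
k = 21077 (k = 3011*(2 + 5) = 3011*7 = 21077)
z(J, m) = -154 (z(J, m) = -3 - 151 = -154)
k - z(-111, -179) = 21077 - 1*(-154) = 21077 + 154 = 21231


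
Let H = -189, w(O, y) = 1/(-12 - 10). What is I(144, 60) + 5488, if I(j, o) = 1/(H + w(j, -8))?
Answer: 22824570/4159 ≈ 5488.0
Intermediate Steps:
w(O, y) = -1/22 (w(O, y) = 1/(-22) = -1/22)
I(j, o) = -22/4159 (I(j, o) = 1/(-189 - 1/22) = 1/(-4159/22) = -22/4159)
I(144, 60) + 5488 = -22/4159 + 5488 = 22824570/4159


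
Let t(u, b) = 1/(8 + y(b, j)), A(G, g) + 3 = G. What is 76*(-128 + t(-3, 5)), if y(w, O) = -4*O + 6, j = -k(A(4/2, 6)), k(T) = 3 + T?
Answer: -106970/11 ≈ -9724.5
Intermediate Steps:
A(G, g) = -3 + G
j = -2 (j = -(3 + (-3 + 4/2)) = -(3 + (-3 + 4*(½))) = -(3 + (-3 + 2)) = -(3 - 1) = -1*2 = -2)
y(w, O) = 6 - 4*O
t(u, b) = 1/22 (t(u, b) = 1/(8 + (6 - 4*(-2))) = 1/(8 + (6 + 8)) = 1/(8 + 14) = 1/22)
76*(-128 + t(-3, 5)) = 76*(-128 + 1/22) = 76*(-2815/22) = -106970/11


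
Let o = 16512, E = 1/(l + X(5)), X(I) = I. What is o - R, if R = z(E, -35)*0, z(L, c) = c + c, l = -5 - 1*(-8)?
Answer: 16512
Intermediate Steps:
l = 3 (l = -5 + 8 = 3)
E = 1/8 (E = 1/(3 + 5) = 1/8 ≈ 0.12500)
z(L, c) = 2*c
R = 0 (R = (2*(-35))*0 = -70*0 = 0)
o - R = 16512 - 1*0 = 16512 + 0 = 16512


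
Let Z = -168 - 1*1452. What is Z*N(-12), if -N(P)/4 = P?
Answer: -77760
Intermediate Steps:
Z = -1620 (Z = -168 - 1452 = -1620)
N(P) = -4*P
Z*N(-12) = -(-6480)*(-12) = -1620*48 = -77760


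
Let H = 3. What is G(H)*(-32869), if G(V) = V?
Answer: -98607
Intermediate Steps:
G(H)*(-32869) = 3*(-32869) = -98607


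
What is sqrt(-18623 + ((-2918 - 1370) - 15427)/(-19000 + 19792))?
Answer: I*sqrt(324920882)/132 ≈ 136.56*I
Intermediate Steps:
sqrt(-18623 + ((-2918 - 1370) - 15427)/(-19000 + 19792)) = sqrt(-18623 + (-4288 - 15427)/792) = sqrt(-18623 - 19715*1/792) = sqrt(-18623 - 19715/792) = sqrt(-14769131/792) = I*sqrt(324920882)/132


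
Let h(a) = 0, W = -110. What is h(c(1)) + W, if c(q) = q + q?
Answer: -110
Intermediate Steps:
c(q) = 2*q
h(c(1)) + W = 0 - 110 = -110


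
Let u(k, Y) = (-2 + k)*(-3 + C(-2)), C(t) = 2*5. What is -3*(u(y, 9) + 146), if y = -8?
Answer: -228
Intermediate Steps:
C(t) = 10
u(k, Y) = -14 + 7*k (u(k, Y) = (-2 + k)*(-3 + 10) = (-2 + k)*7 = -14 + 7*k)
-3*(u(y, 9) + 146) = -3*((-14 + 7*(-8)) + 146) = -3*((-14 - 56) + 146) = -3*(-70 + 146) = -3*76 = -228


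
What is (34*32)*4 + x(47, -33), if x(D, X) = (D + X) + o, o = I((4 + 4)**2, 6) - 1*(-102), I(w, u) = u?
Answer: 4474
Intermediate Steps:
o = 108 (o = 6 - 1*(-102) = 6 + 102 = 108)
x(D, X) = 108 + D + X (x(D, X) = (D + X) + 108 = 108 + D + X)
(34*32)*4 + x(47, -33) = (34*32)*4 + (108 + 47 - 33) = 1088*4 + 122 = 4352 + 122 = 4474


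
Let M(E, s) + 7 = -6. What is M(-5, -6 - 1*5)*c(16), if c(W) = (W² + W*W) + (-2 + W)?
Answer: -6838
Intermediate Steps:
M(E, s) = -13 (M(E, s) = -7 - 6 = -13)
c(W) = -2 + W + 2*W² (c(W) = (W² + W²) + (-2 + W) = 2*W² + (-2 + W) = -2 + W + 2*W²)
M(-5, -6 - 1*5)*c(16) = -13*(-2 + 16 + 2*16²) = -13*(-2 + 16 + 2*256) = -13*(-2 + 16 + 512) = -13*526 = -6838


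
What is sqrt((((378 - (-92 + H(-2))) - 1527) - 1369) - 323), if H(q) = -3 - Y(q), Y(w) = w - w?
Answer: I*sqrt(2746) ≈ 52.402*I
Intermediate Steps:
Y(w) = 0
H(q) = -3 (H(q) = -3 - 1*0 = -3 + 0 = -3)
sqrt((((378 - (-92 + H(-2))) - 1527) - 1369) - 323) = sqrt((((378 - (-92 - 3)) - 1527) - 1369) - 323) = sqrt((((378 - 1*(-95)) - 1527) - 1369) - 323) = sqrt((((378 + 95) - 1527) - 1369) - 323) = sqrt(((473 - 1527) - 1369) - 323) = sqrt((-1054 - 1369) - 323) = sqrt(-2423 - 323) = sqrt(-2746) = I*sqrt(2746)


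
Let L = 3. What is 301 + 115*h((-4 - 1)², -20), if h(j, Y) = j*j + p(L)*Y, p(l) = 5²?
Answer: 14676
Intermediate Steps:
p(l) = 25
h(j, Y) = j² + 25*Y (h(j, Y) = j*j + 25*Y = j² + 25*Y)
301 + 115*h((-4 - 1)², -20) = 301 + 115*(((-4 - 1)²)² + 25*(-20)) = 301 + 115*(((-5)²)² - 500) = 301 + 115*(25² - 500) = 301 + 115*(625 - 500) = 301 + 115*125 = 301 + 14375 = 14676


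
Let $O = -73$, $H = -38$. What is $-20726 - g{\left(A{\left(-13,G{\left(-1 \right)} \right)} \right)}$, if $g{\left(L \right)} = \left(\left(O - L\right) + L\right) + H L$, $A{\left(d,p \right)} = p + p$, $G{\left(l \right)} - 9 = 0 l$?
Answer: $-19969$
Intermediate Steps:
$G{\left(l \right)} = 9$ ($G{\left(l \right)} = 9 + 0 l = 9 + 0 = 9$)
$A{\left(d,p \right)} = 2 p$
$g{\left(L \right)} = -73 - 38 L$ ($g{\left(L \right)} = \left(\left(-73 - L\right) + L\right) - 38 L = -73 - 38 L$)
$-20726 - g{\left(A{\left(-13,G{\left(-1 \right)} \right)} \right)} = -20726 - \left(-73 - 38 \cdot 2 \cdot 9\right) = -20726 - \left(-73 - 684\right) = -20726 - -757 = -20726 + 757 = -19969$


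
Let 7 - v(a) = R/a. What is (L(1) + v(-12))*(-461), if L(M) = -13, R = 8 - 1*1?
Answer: 29965/12 ≈ 2497.1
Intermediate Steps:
R = 7 (R = 8 - 1 = 7)
v(a) = 7 - 7/a
(L(1) + v(-12))*(-461) = (-13 + (7 - 7/(-12)))*(-461) = (-13 + (7 - 7*(-1/12)))*(-461) = (-13 + (7 + 7/12))*(-461) = (-13 + 91/12)*(-461) = -65/12*(-461) = 29965/12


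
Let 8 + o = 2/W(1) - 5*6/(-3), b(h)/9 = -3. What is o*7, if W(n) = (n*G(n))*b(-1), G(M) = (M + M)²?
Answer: 749/54 ≈ 13.870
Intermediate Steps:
G(M) = 4*M² (G(M) = (2*M)² = 4*M²)
b(h) = -27 (b(h) = 9*(-3) = -27)
W(n) = -108*n³ (W(n) = (n*(4*n²))*(-27) = (4*n³)*(-27) = -108*n³)
o = 107/54 (o = -8 + (2/((-108*1³)) - 5*6/(-3)) = -8 + (2/((-108*1)) - 30*(-⅓)) = -8 + (2/(-108) + 10) = -8 + (2*(-1/108) + 10) = -8 + (-1/54 + 10) = -8 + 539/54 = 107/54 ≈ 1.9815)
o*7 = (107/54)*7 = 749/54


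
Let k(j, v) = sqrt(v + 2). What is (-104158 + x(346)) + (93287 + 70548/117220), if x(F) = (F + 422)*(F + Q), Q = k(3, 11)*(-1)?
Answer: 7468602022/29305 - 768*sqrt(13) ≈ 2.5209e+5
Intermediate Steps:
k(j, v) = sqrt(2 + v)
Q = -sqrt(13) (Q = sqrt(2 + 11)*(-1) = sqrt(13)*(-1) = -sqrt(13) ≈ -3.6056)
x(F) = (422 + F)*(F - sqrt(13)) (x(F) = (F + 422)*(F - sqrt(13)) = (422 + F)*(F - sqrt(13)))
(-104158 + x(346)) + (93287 + 70548/117220) = (-104158 + (346**2 - 422*sqrt(13) + 422*346 - 1*346*sqrt(13))) + (93287 + 70548/117220) = (-104158 + (119716 - 422*sqrt(13) + 146012 - 346*sqrt(13))) + (93287 + 70548*(1/117220)) = (-104158 + (265728 - 768*sqrt(13))) + (93287 + 17637/29305) = (161570 - 768*sqrt(13)) + 2733793172/29305 = 7468602022/29305 - 768*sqrt(13)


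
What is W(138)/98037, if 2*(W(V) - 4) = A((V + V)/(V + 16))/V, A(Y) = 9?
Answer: 371/9019404 ≈ 4.1134e-5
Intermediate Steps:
W(V) = 4 + 9/(2*V) (W(V) = 4 + (9/V)/2 = 4 + 9/(2*V))
W(138)/98037 = (4 + (9/2)/138)/98037 = (4 + (9/2)*(1/138))*(1/98037) = (4 + 3/92)*(1/98037) = (371/92)*(1/98037) = 371/9019404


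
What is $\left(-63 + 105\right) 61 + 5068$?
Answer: $7630$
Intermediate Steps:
$\left(-63 + 105\right) 61 + 5068 = 42 \cdot 61 + 5068 = 2562 + 5068 = 7630$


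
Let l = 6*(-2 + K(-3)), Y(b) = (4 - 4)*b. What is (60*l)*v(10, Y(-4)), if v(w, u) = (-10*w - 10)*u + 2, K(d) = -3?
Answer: -3600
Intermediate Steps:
Y(b) = 0 (Y(b) = 0*b = 0)
l = -30 (l = 6*(-2 - 3) = 6*(-5) = -30)
v(w, u) = 2 + u*(-10 - 10*w) (v(w, u) = (-10 - 10*w)*u + 2 = u*(-10 - 10*w) + 2 = 2 + u*(-10 - 10*w))
(60*l)*v(10, Y(-4)) = (60*(-30))*(2 - 10*0 - 10*0*10) = -1800*(2 + 0 + 0) = -1800*2 = -3600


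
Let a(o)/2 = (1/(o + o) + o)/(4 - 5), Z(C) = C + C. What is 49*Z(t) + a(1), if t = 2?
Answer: 193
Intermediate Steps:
Z(C) = 2*C
a(o) = -1/o - 2*o (a(o) = 2*((1/(o + o) + o)/(4 - 5)) = 2*((1/(2*o) + o)/(-1)) = 2*((1/(2*o) + o)*(-1)) = 2*((o + 1/(2*o))*(-1)) = 2*(-o - 1/(2*o)) = -1/o - 2*o)
49*Z(t) + a(1) = 49*(2*2) + (-1/1 - 2*1) = 49*4 + (-1*1 - 2) = 196 + (-1 - 2) = 196 - 3 = 193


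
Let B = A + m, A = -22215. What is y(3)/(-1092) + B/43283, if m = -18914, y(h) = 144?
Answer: -4262135/3938753 ≈ -1.0821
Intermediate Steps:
B = -41129 (B = -22215 - 18914 = -41129)
y(3)/(-1092) + B/43283 = 144/(-1092) - 41129/43283 = 144*(-1/1092) - 41129*1/43283 = -12/91 - 41129/43283 = -4262135/3938753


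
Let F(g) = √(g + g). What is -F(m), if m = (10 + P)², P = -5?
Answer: -5*√2 ≈ -7.0711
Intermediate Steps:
m = 25 (m = (10 - 5)² = 5² = 25)
F(g) = √2*√g (F(g) = √(2*g) = √2*√g)
-F(m) = -√2*√25 = -√2*5 = -5*√2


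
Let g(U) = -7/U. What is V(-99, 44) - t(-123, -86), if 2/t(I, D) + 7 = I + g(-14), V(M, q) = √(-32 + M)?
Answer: 4/259 + I*√131 ≈ 0.015444 + 11.446*I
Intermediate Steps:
t(I, D) = 2/(-13/2 + I) (t(I, D) = 2/(-7 + (I - 7/(-14))) = 2/(-7 + (I - 7*(-1/14))) = 2/(-7 + (I + ½)) = 2/(-7 + (½ + I)) = 2/(-13/2 + I))
V(-99, 44) - t(-123, -86) = √(-32 - 99) - 4/(-13 + 2*(-123)) = √(-131) - 4/(-13 - 246) = I*√131 - 4/(-259) = I*√131 - 4*(-1)/259 = I*√131 - 1*(-4/259) = I*√131 + 4/259 = 4/259 + I*√131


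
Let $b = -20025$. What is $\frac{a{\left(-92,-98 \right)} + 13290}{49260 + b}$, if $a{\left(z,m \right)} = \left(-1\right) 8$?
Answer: $\frac{13282}{29235} \approx 0.45432$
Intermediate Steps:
$a{\left(z,m \right)} = -8$
$\frac{a{\left(-92,-98 \right)} + 13290}{49260 + b} = \frac{-8 + 13290}{49260 - 20025} = \frac{13282}{29235}$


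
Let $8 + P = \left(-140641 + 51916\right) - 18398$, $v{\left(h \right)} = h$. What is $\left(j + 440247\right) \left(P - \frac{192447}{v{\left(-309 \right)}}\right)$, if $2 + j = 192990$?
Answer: $- \frac{6946805782840}{103} \approx -6.7445 \cdot 10^{10}$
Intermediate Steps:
$j = 192988$ ($j = -2 + 192990 = 192988$)
$P = -107131$ ($P = -8 + \left(\left(-140641 + 51916\right) - 18398\right) = -8 - 107123 = -107131$)
$\left(j + 440247\right) \left(P - \frac{192447}{v{\left(-309 \right)}}\right) = \left(192988 + 440247\right) \left(-107131 - \frac{192447}{-309}\right) = 633235 \left(-107131 - - \frac{64149}{103}\right) = 633235 \left(-107131 + \frac{64149}{103}\right) = 633235 \left(- \frac{10970344}{103}\right) = - \frac{6946805782840}{103}$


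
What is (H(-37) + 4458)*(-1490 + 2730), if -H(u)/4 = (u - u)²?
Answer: 5527920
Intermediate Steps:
H(u) = 0 (H(u) = -4*(u - u)² = -4*0² = -4*0 = 0)
(H(-37) + 4458)*(-1490 + 2730) = (0 + 4458)*(-1490 + 2730) = 4458*1240 = 5527920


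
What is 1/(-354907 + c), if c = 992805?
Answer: 1/637898 ≈ 1.5676e-6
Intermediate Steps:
1/(-354907 + c) = 1/(-354907 + 992805) = 1/637898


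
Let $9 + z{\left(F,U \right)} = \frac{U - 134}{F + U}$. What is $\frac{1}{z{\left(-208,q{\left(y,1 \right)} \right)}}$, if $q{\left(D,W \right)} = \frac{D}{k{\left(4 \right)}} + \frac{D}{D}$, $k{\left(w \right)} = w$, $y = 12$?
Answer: $- \frac{102}{853} \approx -0.11958$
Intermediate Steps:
$q{\left(D,W \right)} = 1 + \frac{D}{4}$ ($q{\left(D,W \right)} = \frac{D}{4} + \frac{D}{D} = D \frac{1}{4} + 1 = \frac{D}{4} + 1 = 1 + \frac{D}{4}$)
$z{\left(F,U \right)} = -9 + \frac{-134 + U}{F + U}$ ($z{\left(F,U \right)} = -9 + \frac{U - 134}{F + U} = -9 + \frac{-134 + U}{F + U}$)
$\frac{1}{z{\left(-208,q{\left(y,1 \right)} \right)}} = \frac{1}{\frac{1}{-208 + \left(1 + \frac{1}{4} \cdot 12\right)} \left(-134 - -1872 - 8 \left(1 + \frac{1}{4} \cdot 12\right)\right)} = \frac{1}{\frac{1}{-208 + \left(1 + 3\right)} \left(-134 + 1872 - 8 \left(1 + 3\right)\right)} = \frac{1}{\frac{1}{-208 + 4} \left(-134 + 1872 - 32\right)} = \frac{1}{\frac{1}{-204} \left(-134 + 1872 - 32\right)} = \frac{1}{\left(- \frac{1}{204}\right) 1706} = \frac{1}{- \frac{853}{102}} = - \frac{102}{853}$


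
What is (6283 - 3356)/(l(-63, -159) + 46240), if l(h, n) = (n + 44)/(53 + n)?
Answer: 310262/4901555 ≈ 0.063299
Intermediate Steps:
l(h, n) = (44 + n)/(53 + n)
(6283 - 3356)/(l(-63, -159) + 46240) = (6283 - 3356)/((44 - 159)/(53 - 159) + 46240) = 2927/(-115/(-106) + 46240) = 2927/(-1/106*(-115) + 46240) = 2927/(115/106 + 46240) = 2927/(4901555/106) = 2927*(106/4901555) = 310262/4901555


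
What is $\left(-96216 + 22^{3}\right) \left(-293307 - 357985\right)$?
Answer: $55729753856$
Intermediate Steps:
$\left(-96216 + 22^{3}\right) \left(-293307 - 357985\right) = \left(-96216 + 10648\right) \left(-651292\right) = \left(-85568\right) \left(-651292\right) = 55729753856$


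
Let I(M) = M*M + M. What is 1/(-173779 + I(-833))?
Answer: 1/519277 ≈ 1.9258e-6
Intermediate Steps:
I(M) = M + M**2 (I(M) = M**2 + M = M + M**2)
1/(-173779 + I(-833)) = 1/(-173779 - 833*(1 - 833)) = 1/(-173779 - 833*(-832)) = 1/(-173779 + 693056) = 1/519277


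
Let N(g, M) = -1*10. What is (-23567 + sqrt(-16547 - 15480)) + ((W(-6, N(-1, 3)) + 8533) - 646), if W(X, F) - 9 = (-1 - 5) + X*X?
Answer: -15641 + I*sqrt(32027) ≈ -15641.0 + 178.96*I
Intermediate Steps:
N(g, M) = -10
W(X, F) = 3 + X**2 (W(X, F) = 9 + ((-1 - 5) + X*X) = 9 + (-6 + X**2) = 3 + X**2)
(-23567 + sqrt(-16547 - 15480)) + ((W(-6, N(-1, 3)) + 8533) - 646) = (-23567 + sqrt(-16547 - 15480)) + (((3 + (-6)**2) + 8533) - 646) = (-23567 + sqrt(-32027)) + (((3 + 36) + 8533) - 646) = (-23567 + I*sqrt(32027)) + ((39 + 8533) - 646) = (-23567 + I*sqrt(32027)) + (8572 - 646) = (-23567 + I*sqrt(32027)) + 7926 = -15641 + I*sqrt(32027)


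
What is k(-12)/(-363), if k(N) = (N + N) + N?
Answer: 12/121 ≈ 0.099174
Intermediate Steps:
k(N) = 3*N (k(N) = 2*N + N = 3*N)
k(-12)/(-363) = (3*(-12))/(-363) = -36*(-1/363) = 12/121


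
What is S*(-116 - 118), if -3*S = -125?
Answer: -9750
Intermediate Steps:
S = 125/3 (S = -1/3*(-125) = 125/3 ≈ 41.667)
S*(-116 - 118) = 125*(-116 - 118)/3 = (125/3)*(-234) = -9750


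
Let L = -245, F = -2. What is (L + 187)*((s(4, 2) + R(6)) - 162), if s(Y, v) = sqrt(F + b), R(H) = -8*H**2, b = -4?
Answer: 26100 - 58*I*sqrt(6) ≈ 26100.0 - 142.07*I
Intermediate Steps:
s(Y, v) = I*sqrt(6) (s(Y, v) = sqrt(-2 - 4) = sqrt(-6) = I*sqrt(6))
(L + 187)*((s(4, 2) + R(6)) - 162) = (-245 + 187)*((I*sqrt(6) - 8*6**2) - 162) = -58*((I*sqrt(6) - 8*36) - 162) = -58*((I*sqrt(6) - 288) - 162) = -58*((-288 + I*sqrt(6)) - 162) = -58*(-450 + I*sqrt(6)) = 26100 - 58*I*sqrt(6)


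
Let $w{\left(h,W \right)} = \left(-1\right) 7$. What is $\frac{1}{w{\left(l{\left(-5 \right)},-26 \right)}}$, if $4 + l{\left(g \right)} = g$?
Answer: $- \frac{1}{7} \approx -0.14286$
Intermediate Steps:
$l{\left(g \right)} = -4 + g$
$w{\left(h,W \right)} = -7$
$\frac{1}{w{\left(l{\left(-5 \right)},-26 \right)}} = \frac{1}{-7} = - \frac{1}{7}$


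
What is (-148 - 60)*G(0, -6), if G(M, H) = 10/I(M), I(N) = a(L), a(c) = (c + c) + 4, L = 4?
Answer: -520/3 ≈ -173.33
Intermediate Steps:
a(c) = 4 + 2*c (a(c) = 2*c + 4 = 4 + 2*c)
I(N) = 12 (I(N) = 4 + 2*4 = 4 + 8 = 12)
G(M, H) = ⅚ (G(M, H) = 10/12 = 10*(1/12) = ⅚)
(-148 - 60)*G(0, -6) = (-148 - 60)*(⅚) = -208*⅚ = -520/3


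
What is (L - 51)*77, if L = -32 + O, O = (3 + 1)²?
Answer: -5159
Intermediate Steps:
O = 16 (O = 4² = 16)
L = -16 (L = -32 + 16 = -16)
(L - 51)*77 = (-16 - 51)*77 = -67*77 = -5159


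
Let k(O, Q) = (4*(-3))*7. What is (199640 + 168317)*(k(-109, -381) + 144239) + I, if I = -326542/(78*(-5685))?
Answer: 11760393566752796/221715 ≈ 5.3043e+10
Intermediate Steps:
k(O, Q) = -84 (k(O, Q) = -12*7 = -84)
I = 163271/221715 (I = -326542/(-443430) = -326542*(-1/443430) = 163271/221715 ≈ 0.73640)
(199640 + 168317)*(k(-109, -381) + 144239) + I = (199640 + 168317)*(-84 + 144239) + 163271/221715 = 367957*144155 + 163271/221715 = 53042841335 + 163271/221715 = 11760393566752796/221715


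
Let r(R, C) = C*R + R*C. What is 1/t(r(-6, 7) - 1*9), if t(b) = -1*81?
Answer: -1/81 ≈ -0.012346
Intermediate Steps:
r(R, C) = 2*C*R (r(R, C) = C*R + C*R = 2*C*R)
t(b) = -81
1/t(r(-6, 7) - 1*9) = 1/(-81) = -1/81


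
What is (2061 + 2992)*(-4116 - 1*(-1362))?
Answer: -13915962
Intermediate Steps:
(2061 + 2992)*(-4116 - 1*(-1362)) = 5053*(-4116 + 1362) = 5053*(-2754) = -13915962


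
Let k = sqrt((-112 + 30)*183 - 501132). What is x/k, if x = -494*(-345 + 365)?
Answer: 4940*I*sqrt(516138)/258069 ≈ 13.752*I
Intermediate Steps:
k = I*sqrt(516138) (k = sqrt(-82*183 - 501132) = sqrt(-15006 - 501132) = sqrt(-516138) = I*sqrt(516138) ≈ 718.43*I)
x = -9880 (x = -494*20 = -9880)
x/k = -9880*(-I*sqrt(516138)/516138) = -(-4940)*I*sqrt(516138)/258069 = 4940*I*sqrt(516138)/258069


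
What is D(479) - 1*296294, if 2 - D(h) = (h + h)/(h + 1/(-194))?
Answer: -27533119952/92925 ≈ -2.9629e+5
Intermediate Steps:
D(h) = 2 - 2*h/(-1/194 + h) (D(h) = 2 - (h + h)/(h + 1/(-194)) = 2 - 2*h/(h - 1/194) = 2 - 2*h/(-1/194 + h))
D(479) - 1*296294 = -2/(-1 + 194*479) - 1*296294 = -2/(-1 + 92926) - 296294 = -2/92925 - 296294 = -27533119952/92925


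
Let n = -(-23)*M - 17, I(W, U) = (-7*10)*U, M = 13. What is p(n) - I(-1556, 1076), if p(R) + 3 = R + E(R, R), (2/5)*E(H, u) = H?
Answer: 76304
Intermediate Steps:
E(H, u) = 5*H/2
I(W, U) = -70*U
n = 282 (n = -(-23)*13 - 17 = -23*(-13) - 17 = 299 - 17 = 282)
p(R) = -3 + 7*R/2 (p(R) = -3 + (R + 5*R/2) = -3 + 7*R/2)
p(n) - I(-1556, 1076) = (-3 + (7/2)*282) - (-70)*1076 = (-3 + 987) - 1*(-75320) = 984 + 75320 = 76304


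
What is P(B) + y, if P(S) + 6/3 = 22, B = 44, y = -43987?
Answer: -43967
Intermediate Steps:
P(S) = 20 (P(S) = -2 + 22 = 20)
P(B) + y = 20 - 43987 = -43967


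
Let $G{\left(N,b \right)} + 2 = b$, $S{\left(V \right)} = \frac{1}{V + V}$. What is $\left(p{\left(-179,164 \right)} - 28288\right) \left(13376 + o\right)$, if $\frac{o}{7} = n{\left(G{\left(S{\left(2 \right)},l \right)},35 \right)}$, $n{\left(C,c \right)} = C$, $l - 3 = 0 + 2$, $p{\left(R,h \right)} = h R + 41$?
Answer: $-771707391$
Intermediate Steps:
$p{\left(R,h \right)} = 41 + R h$ ($p{\left(R,h \right)} = R h + 41 = 41 + R h$)
$l = 5$ ($l = 3 + \left(0 + 2\right) = 3 + 2 = 5$)
$S{\left(V \right)} = \frac{1}{2 V}$
$G{\left(N,b \right)} = -2 + b$
$o = 21$ ($o = 7 \left(-2 + 5\right) = 7 \cdot 3 = 21$)
$\left(p{\left(-179,164 \right)} - 28288\right) \left(13376 + o\right) = \left(\left(41 - 29356\right) - 28288\right) \left(13376 + 21\right) = \left(\left(41 - 29356\right) - 28288\right) 13397 = \left(-29315 - 28288\right) 13397 = \left(-57603\right) 13397 = -771707391$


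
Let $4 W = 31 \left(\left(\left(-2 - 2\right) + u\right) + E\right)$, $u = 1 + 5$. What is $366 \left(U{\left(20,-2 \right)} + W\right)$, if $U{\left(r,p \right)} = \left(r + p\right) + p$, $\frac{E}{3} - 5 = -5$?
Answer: $11529$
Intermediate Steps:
$E = 0$ ($E = 15 + 3 \left(-5\right) = 15 - 15 = 0$)
$u = 6$
$U{\left(r,p \right)} = r + 2 p$ ($U{\left(r,p \right)} = \left(p + r\right) + p = r + 2 p$)
$W = \frac{31}{2}$ ($W = \frac{31 \left(\left(\left(-2 - 2\right) + 6\right) + 0\right)}{4} = \frac{31 \left(\left(-4 + 6\right) + 0\right)}{4} = \frac{31 \left(2 + 0\right)}{4} = \frac{31 \cdot 2}{4} = \frac{1}{4} \cdot 62 = \frac{31}{2} \approx 15.5$)
$366 \left(U{\left(20,-2 \right)} + W\right) = 366 \left(\left(20 + 2 \left(-2\right)\right) + \frac{31}{2}\right) = 366 \left(\left(20 - 4\right) + \frac{31}{2}\right) = 366 \left(16 + \frac{31}{2}\right) = 366 \cdot \frac{63}{2} = 11529$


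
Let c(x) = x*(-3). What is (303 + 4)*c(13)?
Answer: -11973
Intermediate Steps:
c(x) = -3*x
(303 + 4)*c(13) = (303 + 4)*(-3*13) = 307*(-39) = -11973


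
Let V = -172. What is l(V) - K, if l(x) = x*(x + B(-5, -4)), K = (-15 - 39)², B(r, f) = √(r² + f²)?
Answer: 26668 - 172*√41 ≈ 25567.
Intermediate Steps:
B(r, f) = √(f² + r²)
K = 2916 (K = (-54)² = 2916)
l(x) = x*(x + √41) (l(x) = x*(x + √((-4)² + (-5)²)) = x*(x + √(16 + 25)) = x*(x + √41))
l(V) - K = -172*(-172 + √41) - 1*2916 = (29584 - 172*√41) - 2916 = 26668 - 172*√41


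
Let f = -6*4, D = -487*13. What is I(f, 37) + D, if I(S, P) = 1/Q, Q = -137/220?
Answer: -867567/137 ≈ -6332.6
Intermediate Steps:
Q = -137/220 (Q = -137*1/220 = -137/220 ≈ -0.62273)
D = -6331
f = -24
I(S, P) = -220/137 (I(S, P) = 1/(-137/220) = -220/137)
I(f, 37) + D = -220/137 - 6331 = -867567/137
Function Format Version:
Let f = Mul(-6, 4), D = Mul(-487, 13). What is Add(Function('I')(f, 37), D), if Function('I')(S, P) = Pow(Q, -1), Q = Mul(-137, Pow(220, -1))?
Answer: Rational(-867567, 137) ≈ -6332.6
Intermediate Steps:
Q = Rational(-137, 220) (Q = Mul(-137, Rational(1, 220)) = Rational(-137, 220) ≈ -0.62273)
D = -6331
f = -24
Function('I')(S, P) = Rational(-220, 137) (Function('I')(S, P) = Pow(Rational(-137, 220), -1) = Rational(-220, 137))
Add(Function('I')(f, 37), D) = Add(Rational(-220, 137), -6331) = Rational(-867567, 137)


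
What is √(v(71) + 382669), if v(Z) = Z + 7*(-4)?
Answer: 2*√95678 ≈ 618.64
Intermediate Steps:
v(Z) = -28 + Z (v(Z) = Z - 28 = -28 + Z)
√(v(71) + 382669) = √((-28 + 71) + 382669) = √(43 + 382669) = √382712 = 2*√95678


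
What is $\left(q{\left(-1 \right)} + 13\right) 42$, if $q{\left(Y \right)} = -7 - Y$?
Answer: $294$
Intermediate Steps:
$\left(q{\left(-1 \right)} + 13\right) 42 = \left(\left(-7 - -1\right) + 13\right) 42 = \left(\left(-7 + 1\right) + 13\right) 42 = \left(-6 + 13\right) 42 = 7 \cdot 42 = 294$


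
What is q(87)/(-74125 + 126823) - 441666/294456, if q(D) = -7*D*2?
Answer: -656487841/431034508 ≈ -1.5231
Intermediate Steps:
q(D) = -14*D
q(87)/(-74125 + 126823) - 441666/294456 = (-14*87)/(-74125 + 126823) - 441666/294456 = -1218/52698 - 441666*1/294456 = -1218*1/52698 - 73611/49076 = -203/8783 - 73611/49076 = -656487841/431034508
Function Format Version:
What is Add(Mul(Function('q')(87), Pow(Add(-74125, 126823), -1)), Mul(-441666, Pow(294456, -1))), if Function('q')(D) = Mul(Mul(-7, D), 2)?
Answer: Rational(-656487841, 431034508) ≈ -1.5231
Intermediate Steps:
Function('q')(D) = Mul(-14, D)
Add(Mul(Function('q')(87), Pow(Add(-74125, 126823), -1)), Mul(-441666, Pow(294456, -1))) = Add(Mul(Mul(-14, 87), Pow(Add(-74125, 126823), -1)), Mul(-441666, Pow(294456, -1))) = Add(Mul(-1218, Pow(52698, -1)), Mul(-441666, Rational(1, 294456))) = Add(Mul(-1218, Rational(1, 52698)), Rational(-73611, 49076)) = Add(Rational(-203, 8783), Rational(-73611, 49076)) = Rational(-656487841, 431034508)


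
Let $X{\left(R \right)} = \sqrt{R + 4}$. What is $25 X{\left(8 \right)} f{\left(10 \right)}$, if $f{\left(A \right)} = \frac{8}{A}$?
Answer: $40 \sqrt{3} \approx 69.282$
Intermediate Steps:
$X{\left(R \right)} = \sqrt{4 + R}$
$25 X{\left(8 \right)} f{\left(10 \right)} = 25 \sqrt{4 + 8} \cdot \frac{8}{10} = 25 \sqrt{12} \cdot 8 \cdot \frac{1}{10} = 25 \cdot 2 \sqrt{3} \cdot \frac{4}{5} = 50 \sqrt{3} \cdot \frac{4}{5} = 40 \sqrt{3}$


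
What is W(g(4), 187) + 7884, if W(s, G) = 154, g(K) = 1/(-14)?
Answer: 8038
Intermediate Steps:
g(K) = -1/14
W(g(4), 187) + 7884 = 154 + 7884 = 8038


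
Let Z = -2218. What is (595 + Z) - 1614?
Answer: -3237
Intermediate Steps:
(595 + Z) - 1614 = (595 - 2218) - 1614 = -1623 - 1614 = -3237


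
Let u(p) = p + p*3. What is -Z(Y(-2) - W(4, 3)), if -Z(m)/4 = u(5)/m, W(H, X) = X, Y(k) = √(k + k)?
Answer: -240/13 - 160*I/13 ≈ -18.462 - 12.308*I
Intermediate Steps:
Y(k) = √2*√k (Y(k) = √(2*k) = √2*√k)
u(p) = 4*p (u(p) = p + 3*p = 4*p)
Z(m) = -80/m (Z(m) = -4*4*5/m = -80/m)
-Z(Y(-2) - W(4, 3)) = -(-80)/(√2*√(-2) - 1*3) = -(-80)/(√2*(I*√2) - 3) = -(-80)/(2*I - 3) = -(-80)/(-3 + 2*I) = -(-80)*(-3 - 2*I)/13 = 80*(-3 - 2*I)/13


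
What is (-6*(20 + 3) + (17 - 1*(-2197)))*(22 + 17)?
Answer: 80964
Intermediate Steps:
(-6*(20 + 3) + (17 - 1*(-2197)))*(22 + 17) = (-6*23 + (17 + 2197))*39 = (-138 + 2214)*39 = 2076*39 = 80964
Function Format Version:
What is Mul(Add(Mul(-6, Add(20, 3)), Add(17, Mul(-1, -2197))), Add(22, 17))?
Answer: 80964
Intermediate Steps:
Mul(Add(Mul(-6, Add(20, 3)), Add(17, Mul(-1, -2197))), Add(22, 17)) = Mul(Add(Mul(-6, 23), Add(17, 2197)), 39) = Mul(Add(-138, 2214), 39) = Mul(2076, 39) = 80964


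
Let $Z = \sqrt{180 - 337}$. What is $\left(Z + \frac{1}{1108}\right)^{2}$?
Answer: $- \frac{192743247}{1227664} + \frac{i \sqrt{157}}{554} \approx -157.0 + 0.022617 i$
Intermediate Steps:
$Z = i \sqrt{157}$ ($Z = \sqrt{-157} = i \sqrt{157} \approx 12.53 i$)
$\left(Z + \frac{1}{1108}\right)^{2} = \left(i \sqrt{157} + \frac{1}{1108}\right)^{2} = \left(\frac{1}{1108} + i \sqrt{157}\right)^{2}$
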